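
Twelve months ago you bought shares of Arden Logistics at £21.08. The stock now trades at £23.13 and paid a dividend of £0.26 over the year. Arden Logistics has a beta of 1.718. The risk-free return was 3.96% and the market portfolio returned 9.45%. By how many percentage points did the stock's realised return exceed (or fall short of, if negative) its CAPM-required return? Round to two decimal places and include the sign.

-2.43%

Realised HPR = (P1 + D1 − P0) / P0 = (23.13 + 0.26 − 21.08) / 21.08 = 2.31 / 21.08 = 10.9583%
MRP = 9.45% − 3.96% = 5.49%
CAPM required = R_f + β·MRP = 3.96% + 1.718 × 5.49% = 13.39182%
α = realised − required = 10.9583% − 13.39182% = -2.43%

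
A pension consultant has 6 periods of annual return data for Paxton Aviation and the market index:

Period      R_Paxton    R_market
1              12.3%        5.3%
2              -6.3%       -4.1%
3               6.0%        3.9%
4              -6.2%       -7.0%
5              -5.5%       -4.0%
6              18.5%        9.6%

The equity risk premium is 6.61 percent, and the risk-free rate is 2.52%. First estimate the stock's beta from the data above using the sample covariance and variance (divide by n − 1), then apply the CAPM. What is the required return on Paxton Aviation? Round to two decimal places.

13.15%

Mean R_i = (12.3 − 6.3 + 6.0 − 6.2 − 5.5 + 18.5) / 6 = 3.1333%
Mean R_m = (5.3 − 4.1 + 3.9 − 7.0 − 4.0 + 9.6) / 6 = 0.6167%
Σ(R_i − R̄_i)(R_m − R̄_m) = 345.8267  ⇒  Cov = 345.8267 / 5 = 69.1653
Σ(R_m − R̄_m)² = 214.9883  ⇒  Var(R_m) = 214.9883 / 5 = 42.9977
β = Cov / Var(R_m) = 69.1653 / 42.9977 = 1.6086
E(R) = R_f + β × MRP = 2.52% + 1.6086 × 6.61% = 13.15%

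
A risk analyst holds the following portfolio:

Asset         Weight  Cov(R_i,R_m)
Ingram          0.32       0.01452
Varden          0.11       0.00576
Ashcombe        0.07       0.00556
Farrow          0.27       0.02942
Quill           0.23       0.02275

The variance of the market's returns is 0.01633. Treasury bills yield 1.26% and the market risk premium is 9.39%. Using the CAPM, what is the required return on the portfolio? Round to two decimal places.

β_Ingram = 0.01452 / 0.01633 = 0.8892
β_Varden = 0.00576 / 0.01633 = 0.3527
β_Ashcombe = 0.00556 / 0.01633 = 0.3405
β_Farrow = 0.02942 / 0.01633 = 1.8016
β_Quill = 0.02275 / 0.01633 = 1.3931
β_P = Σ w_i β_i = 0.32×0.8892 + 0.11×0.3527 + 0.07×0.3405 + 0.27×1.8016 + 0.23×1.3931 = 1.1540
E(R_P) = R_f + β_P × MRP = 1.26% + 1.1540 × 9.39% = 12.10%

12.10%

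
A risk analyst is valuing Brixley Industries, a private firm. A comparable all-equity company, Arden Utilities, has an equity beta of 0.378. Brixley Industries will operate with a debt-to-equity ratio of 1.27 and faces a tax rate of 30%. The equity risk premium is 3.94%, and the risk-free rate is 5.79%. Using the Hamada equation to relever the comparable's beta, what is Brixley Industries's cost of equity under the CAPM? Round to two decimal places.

8.60%

β_L = β_U × [1 + (1 − t)(D/E)] = 0.378 × [1 + (1 − 0.30) × 1.27]
    = 0.378 × [1 + 0.70 × 1.27] = 0.378 × 1.8890 = 0.7140
E(R) = R_f + β_L × MRP = 5.79% + 0.7140 × 3.94% = 8.60%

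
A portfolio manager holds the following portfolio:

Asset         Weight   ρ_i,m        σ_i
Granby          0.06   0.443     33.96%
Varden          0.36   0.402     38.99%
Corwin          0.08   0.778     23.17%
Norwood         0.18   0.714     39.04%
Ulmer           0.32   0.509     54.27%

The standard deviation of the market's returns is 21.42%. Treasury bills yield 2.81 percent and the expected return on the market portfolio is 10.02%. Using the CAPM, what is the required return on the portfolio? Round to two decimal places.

β_Granby = 0.443 × 33.96% / 21.42% = 0.7023
β_Varden = 0.402 × 38.99% / 21.42% = 0.7317
β_Corwin = 0.778 × 23.17% / 21.42% = 0.8416
β_Norwood = 0.714 × 39.04% / 21.42% = 1.3013
β_Ulmer = 0.509 × 54.27% / 21.42% = 1.2896
β_P = Σ w_i β_i = 0.06×0.7023 + 0.36×0.7317 + 0.08×0.8416 + 0.18×1.3013 + 0.32×1.2896 = 1.0198
MRP = 10.02% − 2.81% = 7.21%
E(R_P) = R_f + β_P × MRP = 2.81% + 1.0198 × 7.21% = 10.16%

10.16%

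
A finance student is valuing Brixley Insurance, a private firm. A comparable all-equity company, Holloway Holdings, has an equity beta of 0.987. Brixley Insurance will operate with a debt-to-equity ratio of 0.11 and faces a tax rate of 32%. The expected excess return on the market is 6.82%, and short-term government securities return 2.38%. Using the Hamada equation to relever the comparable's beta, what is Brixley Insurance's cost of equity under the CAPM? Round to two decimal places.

9.61%

β_L = β_U × [1 + (1 − t)(D/E)] = 0.987 × [1 + (1 − 0.32) × 0.11]
    = 0.987 × [1 + 0.68 × 0.11] = 0.987 × 1.0748 = 1.0608
E(R) = R_f + β_L × MRP = 2.38% + 1.0608 × 6.82% = 9.61%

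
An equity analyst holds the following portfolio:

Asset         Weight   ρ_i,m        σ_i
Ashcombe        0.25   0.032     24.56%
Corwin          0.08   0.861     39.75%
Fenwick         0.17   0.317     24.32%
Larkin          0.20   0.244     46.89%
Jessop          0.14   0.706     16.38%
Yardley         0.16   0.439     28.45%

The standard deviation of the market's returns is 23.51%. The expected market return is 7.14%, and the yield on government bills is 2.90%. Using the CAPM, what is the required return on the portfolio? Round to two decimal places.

4.73%

β_Ashcombe = 0.032 × 24.56% / 23.51% = 0.0334
β_Corwin = 0.861 × 39.75% / 23.51% = 1.4558
β_Fenwick = 0.317 × 24.32% / 23.51% = 0.3279
β_Larkin = 0.244 × 46.89% / 23.51% = 0.4867
β_Jessop = 0.706 × 16.38% / 23.51% = 0.4919
β_Yardley = 0.439 × 28.45% / 23.51% = 0.5312
β_P = Σ w_i β_i = 0.25×0.0334 + 0.08×1.4558 + 0.17×0.3279 + 0.20×0.4867 + 0.14×0.4919 + 0.16×0.5312 = 0.4318
MRP = 7.14% − 2.90% = 4.24%
E(R_P) = R_f + β_P × MRP = 2.90% + 0.4318 × 4.24% = 4.73%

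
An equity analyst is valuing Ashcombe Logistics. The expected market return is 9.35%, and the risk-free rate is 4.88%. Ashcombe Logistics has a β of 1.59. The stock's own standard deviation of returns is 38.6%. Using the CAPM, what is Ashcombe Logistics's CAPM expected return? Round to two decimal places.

Market risk premium = E(R_m) − R_f = 9.35% − 4.88% = 4.47%
E(R) = R_f + β × MRP = 4.88% + 1.59 × 4.47% = 11.99%

11.99%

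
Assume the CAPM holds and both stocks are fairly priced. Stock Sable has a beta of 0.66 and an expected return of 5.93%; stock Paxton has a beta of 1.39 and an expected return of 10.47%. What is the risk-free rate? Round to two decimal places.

Both satisfy E(R) = R_f + β·MRP, so the slope of the SML is
MRP = (10.47% − 5.93%) / (1.39 − 0.66) = 4.54% / 0.73 = 6.2192%
R_f = E(R_Sable) − β_Sable·MRP = 5.93% − 0.66 × 6.2192% = 1.8253%

1.83%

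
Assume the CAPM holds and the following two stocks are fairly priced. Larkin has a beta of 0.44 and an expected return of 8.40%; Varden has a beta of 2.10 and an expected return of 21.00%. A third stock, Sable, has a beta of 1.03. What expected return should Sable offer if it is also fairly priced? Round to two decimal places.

MRP (SML slope) = (21.00% − 8.40%) / (2.10 − 0.44) = 12.60% / 1.66 = 7.5904%
R_f (intercept) = 8.40% − 0.44 × 7.5904% = 5.0602%
E(R_Sable) = R_f + β × MRP = 5.0602% + 1.03 × 7.5904% = 12.88%

12.88%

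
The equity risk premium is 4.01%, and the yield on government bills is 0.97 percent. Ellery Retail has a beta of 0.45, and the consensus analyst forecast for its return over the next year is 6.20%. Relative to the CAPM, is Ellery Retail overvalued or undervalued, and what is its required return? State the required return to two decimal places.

Undervalued; required return 2.77%

Required return = R_f + β·MRP = 0.97% + 0.45 × 4.01% = 2.77%
Forecast 6.20% > required 2.77% → the stock plots above the SML → undervalued.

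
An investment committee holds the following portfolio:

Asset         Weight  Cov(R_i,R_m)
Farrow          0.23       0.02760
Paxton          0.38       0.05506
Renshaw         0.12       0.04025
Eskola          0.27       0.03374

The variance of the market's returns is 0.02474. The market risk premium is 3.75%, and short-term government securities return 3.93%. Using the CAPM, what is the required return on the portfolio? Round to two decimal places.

β_Farrow = 0.02760 / 0.02474 = 1.1156
β_Paxton = 0.05506 / 0.02474 = 2.2255
β_Renshaw = 0.04025 / 0.02474 = 1.6269
β_Eskola = 0.03374 / 0.02474 = 1.3638
β_P = Σ w_i β_i = 0.23×1.1156 + 0.38×2.2255 + 0.12×1.6269 + 0.27×1.3638 = 1.6657
E(R_P) = R_f + β_P × MRP = 3.93% + 1.6657 × 3.75% = 10.18%

10.18%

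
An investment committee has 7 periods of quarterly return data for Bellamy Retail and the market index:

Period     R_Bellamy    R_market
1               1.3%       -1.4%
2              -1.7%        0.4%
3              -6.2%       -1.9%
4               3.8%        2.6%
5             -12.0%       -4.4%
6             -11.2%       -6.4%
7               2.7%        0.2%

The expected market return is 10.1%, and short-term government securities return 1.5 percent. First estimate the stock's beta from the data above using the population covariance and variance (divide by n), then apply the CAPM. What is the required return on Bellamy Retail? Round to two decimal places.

18.11%

Mean R_i = (1.3 − 1.7 − 6.2 + 3.8 − 12.0 − 11.2 + 2.7) / 7 = -3.3286%
Mean R_m = (-1.4 + 0.4 − 1.9 + 2.6 − 4.4 − 6.4 + 0.2) / 7 = -1.5571%
Σ(R_i − R̄_i)(R_m − R̄_m) = 107.8986  ⇒  Cov = 107.8986 / 7 = 15.4141
Σ(R_m − R̄_m)² = 55.8771  ⇒  Var(R_m) = 55.8771 / 7 = 7.9824
β = Cov / Var(R_m) = 15.4141 / 7.9824 = 1.9310
MRP = 10.1% − 1.5% = 8.60%
E(R) = R_f + β × MRP = 1.5% + 1.9310 × 8.6% = 18.11%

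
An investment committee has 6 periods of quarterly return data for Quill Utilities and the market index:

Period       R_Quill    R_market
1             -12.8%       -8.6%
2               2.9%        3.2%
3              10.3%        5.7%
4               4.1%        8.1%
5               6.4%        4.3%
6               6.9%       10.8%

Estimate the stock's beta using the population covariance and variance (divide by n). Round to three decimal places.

Mean R_i = (-12.8 + 2.9 + 10.3 + 4.1 + 6.4 + 6.9) / 6 = 2.9667%
Mean R_m = (-8.6 + 3.2 + 5.7 + 8.1 + 4.3 + 10.8) / 6 = 3.9167%
Σ(R_i − R̄_i)(R_m − R̄_m) = 243.6033  ⇒  Cov = 243.6033 / 6 = 40.6006
Σ(R_m − R̄_m)² = 225.3883  ⇒  Var(R_m) = 225.3883 / 6 = 37.5647
β = Cov / Var(R_m) = 40.6006 / 37.5647 = 1.0808

1.081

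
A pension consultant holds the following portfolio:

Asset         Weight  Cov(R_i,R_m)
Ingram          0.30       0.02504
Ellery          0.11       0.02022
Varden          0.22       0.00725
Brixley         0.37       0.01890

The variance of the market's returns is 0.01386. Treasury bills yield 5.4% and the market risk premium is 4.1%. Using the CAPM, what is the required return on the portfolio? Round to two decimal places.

β_Ingram = 0.02504 / 0.01386 = 1.8066
β_Ellery = 0.02022 / 0.01386 = 1.4589
β_Varden = 0.00725 / 0.01386 = 0.5231
β_Brixley = 0.01890 / 0.01386 = 1.3636
β_P = Σ w_i β_i = 0.30×1.8066 + 0.11×1.4589 + 0.22×0.5231 + 0.37×1.3636 = 1.3221
E(R_P) = R_f + β_P × MRP = 5.4% + 1.3221 × 4.1% = 10.82%

10.82%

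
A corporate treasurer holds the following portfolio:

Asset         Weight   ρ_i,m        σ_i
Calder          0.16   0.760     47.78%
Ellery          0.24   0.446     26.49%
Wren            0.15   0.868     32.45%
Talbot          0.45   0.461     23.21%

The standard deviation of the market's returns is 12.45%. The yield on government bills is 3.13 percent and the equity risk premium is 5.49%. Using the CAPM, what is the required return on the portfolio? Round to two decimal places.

10.93%

β_Calder = 0.760 × 47.78% / 12.45% = 2.9167
β_Ellery = 0.446 × 26.49% / 12.45% = 0.9490
β_Wren = 0.868 × 32.45% / 12.45% = 2.2624
β_Talbot = 0.461 × 23.21% / 12.45% = 0.8594
β_P = Σ w_i β_i = 0.16×2.9167 + 0.24×0.9490 + 0.15×2.2624 + 0.45×0.8594 = 1.4205
E(R_P) = R_f + β_P × MRP = 3.13% + 1.4205 × 5.49% = 10.93%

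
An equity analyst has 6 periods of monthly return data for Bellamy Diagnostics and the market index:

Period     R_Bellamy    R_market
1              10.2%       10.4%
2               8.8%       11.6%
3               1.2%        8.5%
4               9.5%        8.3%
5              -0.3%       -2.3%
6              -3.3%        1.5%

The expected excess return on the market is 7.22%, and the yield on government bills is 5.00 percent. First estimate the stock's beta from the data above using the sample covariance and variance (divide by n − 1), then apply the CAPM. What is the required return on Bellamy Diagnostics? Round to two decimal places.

11.11%

Mean R_i = (10.2 + 8.8 + 1.2 + 9.5 − 0.3 − 3.3) / 6 = 4.3500%
Mean R_m = (10.4 + 11.6 + 8.5 + 8.3 − 2.3 + 1.5) / 6 = 6.3333%
Σ(R_i − R̄_i)(R_m − R̄_m) = 127.6500  ⇒  Cov = 127.6500 / 5 = 25.5300
Σ(R_m − R̄_m)² = 150.7333  ⇒  Var(R_m) = 150.7333 / 5 = 30.1467
β = Cov / Var(R_m) = 25.5300 / 30.1467 = 0.8469
E(R) = R_f + β × MRP = 5.00% + 0.8469 × 7.22% = 11.11%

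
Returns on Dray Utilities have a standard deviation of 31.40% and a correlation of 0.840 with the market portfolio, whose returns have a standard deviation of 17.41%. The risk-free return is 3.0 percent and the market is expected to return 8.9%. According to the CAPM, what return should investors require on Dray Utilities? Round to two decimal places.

11.94%

β = ρ × σ_i / σ_m = 0.840 × 31.40% / 17.41% = 1.5150
MRP = 8.9% − 3.0% = 5.90%
E(R) = 3.0% + 1.5150 × 5.9% = 11.94%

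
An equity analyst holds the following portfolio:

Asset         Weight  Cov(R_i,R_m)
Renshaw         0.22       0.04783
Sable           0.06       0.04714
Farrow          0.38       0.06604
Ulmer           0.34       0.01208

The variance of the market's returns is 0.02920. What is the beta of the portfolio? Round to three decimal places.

β_Renshaw = 0.04783 / 0.02920 = 1.6380
β_Sable = 0.04714 / 0.02920 = 1.6144
β_Farrow = 0.06604 / 0.02920 = 2.2616
β_Ulmer = 0.01208 / 0.02920 = 0.4137
β_P = Σ w_i β_i = 0.22×1.6380 + 0.06×1.6144 + 0.38×2.2616 + 0.34×0.4137 = 1.4573

1.457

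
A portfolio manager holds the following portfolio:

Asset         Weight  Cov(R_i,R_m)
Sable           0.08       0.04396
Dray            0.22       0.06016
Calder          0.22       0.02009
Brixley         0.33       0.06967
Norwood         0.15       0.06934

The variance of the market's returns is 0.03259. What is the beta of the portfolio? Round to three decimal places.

β_Sable = 0.04396 / 0.03259 = 1.3489
β_Dray = 0.06016 / 0.03259 = 1.8460
β_Calder = 0.02009 / 0.03259 = 0.6164
β_Brixley = 0.06967 / 0.03259 = 2.1378
β_Norwood = 0.06934 / 0.03259 = 2.1276
β_P = Σ w_i β_i = 0.08×1.3489 + 0.22×1.8460 + 0.22×0.6164 + 0.33×2.1378 + 0.15×2.1276 = 1.6743

1.674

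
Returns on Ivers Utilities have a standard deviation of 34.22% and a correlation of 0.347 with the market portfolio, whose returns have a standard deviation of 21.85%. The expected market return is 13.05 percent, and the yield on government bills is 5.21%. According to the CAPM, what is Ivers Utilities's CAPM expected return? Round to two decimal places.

9.47%

β = ρ × σ_i / σ_m = 0.347 × 34.22% / 21.85% = 0.5434
MRP = 13.05% − 5.21% = 7.84%
E(R) = 5.21% + 0.5434 × 7.84% = 9.47%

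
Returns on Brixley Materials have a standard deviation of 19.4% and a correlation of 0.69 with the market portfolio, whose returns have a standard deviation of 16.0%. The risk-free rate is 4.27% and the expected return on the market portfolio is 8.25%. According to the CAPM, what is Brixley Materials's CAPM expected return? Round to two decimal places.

7.60%

β = ρ × σ_i / σ_m = 0.69 × 19.4% / 16.0% = 0.8366
MRP = 8.25% − 4.27% = 3.98%
E(R) = 4.27% + 0.8366 × 3.98% = 7.60%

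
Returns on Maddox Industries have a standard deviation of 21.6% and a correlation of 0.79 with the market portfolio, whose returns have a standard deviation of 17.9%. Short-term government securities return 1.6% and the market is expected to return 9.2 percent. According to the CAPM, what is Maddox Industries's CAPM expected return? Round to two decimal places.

8.85%

β = ρ × σ_i / σ_m = 0.79 × 21.6% / 17.9% = 0.9533
MRP = 9.2% − 1.6% = 7.60%
E(R) = 1.6% + 0.9533 × 7.6% = 8.85%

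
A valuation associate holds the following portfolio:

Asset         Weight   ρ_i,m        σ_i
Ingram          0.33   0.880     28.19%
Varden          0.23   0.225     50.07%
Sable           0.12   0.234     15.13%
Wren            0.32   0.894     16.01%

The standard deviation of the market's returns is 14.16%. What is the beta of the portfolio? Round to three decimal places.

1.115

β_Ingram = 0.880 × 28.19% / 14.16% = 1.7519
β_Varden = 0.225 × 50.07% / 14.16% = 0.7956
β_Sable = 0.234 × 15.13% / 14.16% = 0.2500
β_Wren = 0.894 × 16.01% / 14.16% = 1.0108
β_P = Σ w_i β_i = 0.33×1.7519 + 0.23×0.7956 + 0.12×0.2500 + 0.32×1.0108 = 1.1146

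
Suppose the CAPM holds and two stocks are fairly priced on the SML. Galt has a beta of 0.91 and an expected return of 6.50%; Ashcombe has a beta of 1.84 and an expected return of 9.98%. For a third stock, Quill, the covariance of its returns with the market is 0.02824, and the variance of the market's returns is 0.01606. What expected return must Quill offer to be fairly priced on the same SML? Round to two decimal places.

MRP = (9.98% − 6.50%) / (1.84 − 0.91) = 3.7419%
R_f = 6.50% − 0.91 × 3.7419% = 3.0949%
β_Quill = Cov / Var(R_m) = 0.02824 / 0.01606 = 1.7584
E(R_Quill) = R_f + β × MRP = 3.0949% + 1.7584 × 3.7419% = 9.67%

9.67%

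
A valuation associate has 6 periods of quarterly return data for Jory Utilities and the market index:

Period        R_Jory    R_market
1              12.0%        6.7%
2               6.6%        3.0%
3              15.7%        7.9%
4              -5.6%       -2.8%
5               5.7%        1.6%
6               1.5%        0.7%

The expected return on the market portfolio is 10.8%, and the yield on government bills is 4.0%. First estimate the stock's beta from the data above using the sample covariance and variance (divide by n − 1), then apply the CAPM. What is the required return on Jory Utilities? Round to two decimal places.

Mean R_i = (12.0 + 6.6 + 15.7 − 5.6 + 5.7 + 1.5) / 6 = 5.9833%
Mean R_m = (6.7 + 3.0 + 7.9 − 2.8 + 1.6 + 0.7) / 6 = 2.8500%
Σ(R_i − R̄_i)(R_m − R̄_m) = 147.7650  ⇒  Cov = 147.7650 / 5 = 29.5530
Σ(R_m − R̄_m)² = 78.4550  ⇒  Var(R_m) = 78.4550 / 5 = 15.6910
β = Cov / Var(R_m) = 29.5530 / 15.6910 = 1.8834
MRP = 10.8% − 4.0% = 6.80%
E(R) = R_f + β × MRP = 4.0% + 1.8834 × 6.8% = 16.81%

16.81%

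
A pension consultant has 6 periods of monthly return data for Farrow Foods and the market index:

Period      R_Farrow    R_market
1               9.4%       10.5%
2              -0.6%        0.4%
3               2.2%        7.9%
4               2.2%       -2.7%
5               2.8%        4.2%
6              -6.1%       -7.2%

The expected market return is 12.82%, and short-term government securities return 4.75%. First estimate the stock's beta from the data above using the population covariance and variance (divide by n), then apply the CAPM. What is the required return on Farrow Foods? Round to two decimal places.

Mean R_i = (9.4 − 0.6 + 2.2 + 2.2 + 2.8 − 6.1) / 6 = 1.6500%
Mean R_m = (10.5 + 0.4 + 7.9 − 2.7 + 4.2 − 7.2) / 6 = 2.1833%
Σ(R_i − R̄_i)(R_m − R̄_m) = 143.9650  ⇒  Cov = 143.9650 / 6 = 23.9942
Σ(R_m − R̄_m)² = 220.9883  ⇒  Var(R_m) = 220.9883 / 6 = 36.8314
β = Cov / Var(R_m) = 23.9942 / 36.8314 = 0.6515
MRP = 12.82% − 4.75% = 8.07%
E(R) = R_f + β × MRP = 4.75% + 0.6515 × 8.07% = 10.01%

10.01%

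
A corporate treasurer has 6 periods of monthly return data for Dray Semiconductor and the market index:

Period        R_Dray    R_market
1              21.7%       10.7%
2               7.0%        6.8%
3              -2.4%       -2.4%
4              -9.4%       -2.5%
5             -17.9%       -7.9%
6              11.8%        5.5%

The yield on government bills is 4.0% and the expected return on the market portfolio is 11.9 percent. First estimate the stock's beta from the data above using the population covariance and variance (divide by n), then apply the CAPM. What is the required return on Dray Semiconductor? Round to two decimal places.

19.83%

Mean R_i = (21.7 + 7.0 − 2.4 − 9.4 − 17.9 + 11.8) / 6 = 1.8000%
Mean R_m = (10.7 + 6.8 − 2.4 − 2.5 − 7.9 + 5.5) / 6 = 1.7000%
Σ(R_i − R̄_i)(R_m − R̄_m) = 497.0000  ⇒  Cov = 497.0000 / 6 = 82.8333
Σ(R_m − R̄_m)² = 248.0600  ⇒  Var(R_m) = 248.0600 / 6 = 41.3433
β = Cov / Var(R_m) = 82.8333 / 41.3433 = 2.0035
MRP = 11.9% − 4.0% = 7.90%
E(R) = R_f + β × MRP = 4.0% + 2.0035 × 7.9% = 19.83%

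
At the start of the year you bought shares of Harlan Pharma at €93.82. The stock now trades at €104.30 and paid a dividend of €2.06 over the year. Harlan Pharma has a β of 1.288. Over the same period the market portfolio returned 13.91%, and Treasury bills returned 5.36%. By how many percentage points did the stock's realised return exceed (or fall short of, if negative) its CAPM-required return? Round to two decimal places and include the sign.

-3.01%

Realised HPR = (P1 + D1 − P0) / P0 = (104.30 + 2.06 − 93.82) / 93.82 = 12.54 / 93.82 = 13.3660%
MRP = 13.91% − 5.36% = 8.55%
CAPM required = R_f + β·MRP = 5.36% + 1.288 × 8.55% = 16.37240%
α = realised − required = 13.3660% − 16.37240% = -3.01%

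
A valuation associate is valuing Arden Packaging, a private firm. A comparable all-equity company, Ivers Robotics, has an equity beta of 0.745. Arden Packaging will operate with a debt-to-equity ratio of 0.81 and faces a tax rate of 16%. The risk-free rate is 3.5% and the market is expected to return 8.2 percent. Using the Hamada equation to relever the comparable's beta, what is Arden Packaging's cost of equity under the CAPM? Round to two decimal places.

β_L = β_U × [1 + (1 − t)(D/E)] = 0.745 × [1 + (1 − 0.16) × 0.81]
    = 0.745 × [1 + 0.84 × 0.81] = 0.745 × 1.6804 = 1.2519
MRP = 8.2% − 3.5% = 4.70%
E(R) = R_f + β_L × MRP = 3.5% + 1.2519 × 4.7% = 9.38%

9.38%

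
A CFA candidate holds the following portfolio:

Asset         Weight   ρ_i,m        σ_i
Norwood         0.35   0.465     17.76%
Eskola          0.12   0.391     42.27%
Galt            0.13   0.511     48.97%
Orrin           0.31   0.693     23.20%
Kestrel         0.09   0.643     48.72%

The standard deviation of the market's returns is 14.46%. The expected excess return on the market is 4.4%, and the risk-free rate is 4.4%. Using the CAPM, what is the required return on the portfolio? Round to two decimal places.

β_Norwood = 0.465 × 17.76% / 14.46% = 0.5711
β_Eskola = 0.391 × 42.27% / 14.46% = 1.1430
β_Galt = 0.511 × 48.97% / 14.46% = 1.7305
β_Orrin = 0.693 × 23.20% / 14.46% = 1.1119
β_Kestrel = 0.643 × 48.72% / 14.46% = 2.1665
β_P = Σ w_i β_i = 0.35×0.5711 + 0.12×1.1430 + 0.13×1.7305 + 0.31×1.1119 + 0.09×2.1665 = 1.1017
E(R_P) = R_f + β_P × MRP = 4.4% + 1.1017 × 4.4% = 9.25%

9.25%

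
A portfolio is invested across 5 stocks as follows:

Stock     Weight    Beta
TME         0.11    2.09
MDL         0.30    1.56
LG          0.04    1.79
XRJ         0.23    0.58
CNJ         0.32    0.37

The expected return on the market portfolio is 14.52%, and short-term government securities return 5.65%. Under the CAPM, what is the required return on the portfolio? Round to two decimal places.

14.71%

β_P = Σ w_i β_i = 0.11×2.09 + 0.30×1.56 + 0.04×1.79 + 0.23×0.58 + 0.32×0.37 = 1.0213
MRP = 14.52% − 5.65% = 8.87%
E(R_P) = R_f + β_P × MRP = 5.65% + 1.0213 × 8.87% = 14.71%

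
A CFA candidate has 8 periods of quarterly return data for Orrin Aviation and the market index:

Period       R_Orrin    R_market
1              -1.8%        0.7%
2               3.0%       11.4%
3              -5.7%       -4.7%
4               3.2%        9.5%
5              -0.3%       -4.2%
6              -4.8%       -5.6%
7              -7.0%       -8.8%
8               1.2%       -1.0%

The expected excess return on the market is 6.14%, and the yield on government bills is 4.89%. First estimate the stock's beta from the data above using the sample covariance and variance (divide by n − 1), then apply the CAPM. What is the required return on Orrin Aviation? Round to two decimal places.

Mean R_i = (-1.8 + 3.0 − 5.7 + 3.2 − 0.3 − 4.8 − 7.0 + 1.2) / 8 = -1.5250%
Mean R_m = (0.7 + 11.4 − 4.7 + 9.5 − 4.2 − 5.6 − 8.8 − 1.0) / 8 = -0.3375%
Σ(R_i − R̄_i)(R_m − R̄_m) = 174.5525  ⇒  Cov = 174.5525 / 7 = 24.9361
Σ(R_m − R̄_m)² = 369.3188  ⇒  Var(R_m) = 369.3188 / 7 = 52.7598
β = Cov / Var(R_m) = 24.9361 / 52.7598 = 0.4726
E(R) = R_f + β × MRP = 4.89% + 0.4726 × 6.14% = 7.79%

7.79%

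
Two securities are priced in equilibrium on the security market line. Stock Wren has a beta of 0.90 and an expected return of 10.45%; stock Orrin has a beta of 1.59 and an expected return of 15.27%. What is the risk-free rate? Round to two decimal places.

4.16%

Both satisfy E(R) = R_f + β·MRP, so the slope of the SML is
MRP = (15.27% − 10.45%) / (1.59 − 0.90) = 4.82% / 0.69 = 6.9855%
R_f = E(R_Wren) − β_Wren·MRP = 10.45% − 0.90 × 6.9855% = 4.1631%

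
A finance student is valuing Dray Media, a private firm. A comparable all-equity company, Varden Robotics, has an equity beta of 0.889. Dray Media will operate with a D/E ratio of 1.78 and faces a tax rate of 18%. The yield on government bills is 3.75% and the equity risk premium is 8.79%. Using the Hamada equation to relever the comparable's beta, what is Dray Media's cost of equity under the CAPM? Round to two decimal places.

β_L = β_U × [1 + (1 − t)(D/E)] = 0.889 × [1 + (1 − 0.18) × 1.78]
    = 0.889 × [1 + 0.82 × 1.78] = 0.889 × 2.4596 = 2.1866
E(R) = R_f + β_L × MRP = 3.75% + 2.1866 × 8.79% = 22.97%

22.97%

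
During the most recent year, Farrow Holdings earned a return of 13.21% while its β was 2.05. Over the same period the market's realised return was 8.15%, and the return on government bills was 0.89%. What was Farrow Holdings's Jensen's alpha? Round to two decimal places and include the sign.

-2.56%

Market excess return = 8.15% − 0.89% = 7.26%
CAPM benchmark = R_f + β(R_m − R_f) = 0.89% + 2.05 × 7.26% = 15.7730%
α = actual − benchmark = 13.21% − 15.7730% = -2.56%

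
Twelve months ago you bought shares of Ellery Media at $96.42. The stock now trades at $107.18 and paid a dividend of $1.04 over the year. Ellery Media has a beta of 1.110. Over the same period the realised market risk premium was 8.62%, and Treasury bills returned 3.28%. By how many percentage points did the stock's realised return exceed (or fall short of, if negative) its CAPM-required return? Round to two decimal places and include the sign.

-0.61%

Realised HPR = (P1 + D1 − P0) / P0 = (107.18 + 1.04 − 96.42) / 96.42 = 11.80 / 96.42 = 12.2381%
CAPM required = R_f + β·MRP = 3.28% + 1.110 × 8.62% = 12.84820%
α = realised − required = 12.2381% − 12.84820% = -0.61%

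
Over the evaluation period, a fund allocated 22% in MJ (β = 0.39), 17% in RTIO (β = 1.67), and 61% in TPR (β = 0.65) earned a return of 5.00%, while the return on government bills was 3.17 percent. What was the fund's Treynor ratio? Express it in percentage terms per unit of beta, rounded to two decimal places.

β_P = 0.22×0.39 + 0.17×1.67 + 0.61×0.65 = 0.7662
Treynor = (R_P − R_f) / β_P = (5.00% − 3.17%) / 0.7662 = 1.83% / 0.7662 = 2.39%

2.39%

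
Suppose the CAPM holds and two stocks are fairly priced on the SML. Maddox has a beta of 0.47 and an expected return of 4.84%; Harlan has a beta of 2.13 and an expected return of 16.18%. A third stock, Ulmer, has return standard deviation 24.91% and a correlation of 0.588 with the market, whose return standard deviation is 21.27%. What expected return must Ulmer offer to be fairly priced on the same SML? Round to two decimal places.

6.33%

MRP = (16.18% − 4.84%) / (2.13 − 0.47) = 6.8313%
R_f = 4.84% − 0.47 × 6.8313% = 1.6293%
β_Ulmer = ρ·σ_i/σ_m = 0.588 × 24.91 / 21.27 = 0.6886
E(R_Ulmer) = R_f + β × MRP = 1.6293% + 0.6886 × 6.8313% = 6.33%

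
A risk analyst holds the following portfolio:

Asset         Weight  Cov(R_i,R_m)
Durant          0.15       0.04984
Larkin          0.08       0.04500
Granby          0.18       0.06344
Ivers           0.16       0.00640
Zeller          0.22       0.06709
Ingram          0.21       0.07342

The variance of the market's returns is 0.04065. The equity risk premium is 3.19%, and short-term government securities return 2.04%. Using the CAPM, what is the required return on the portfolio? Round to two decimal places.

β_Durant = 0.04984 / 0.04065 = 1.2261
β_Larkin = 0.04500 / 0.04065 = 1.1070
β_Granby = 0.06344 / 0.04065 = 1.5606
β_Ivers = 0.00640 / 0.04065 = 0.1574
β_Zeller = 0.06709 / 0.04065 = 1.6504
β_Ingram = 0.07342 / 0.04065 = 1.8062
β_P = Σ w_i β_i = 0.15×1.2261 + 0.08×1.1070 + 0.18×1.5606 + 0.16×0.1574 + 0.22×1.6504 + 0.21×1.8062 = 1.3210
E(R_P) = R_f + β_P × MRP = 2.04% + 1.3210 × 3.19% = 6.25%

6.25%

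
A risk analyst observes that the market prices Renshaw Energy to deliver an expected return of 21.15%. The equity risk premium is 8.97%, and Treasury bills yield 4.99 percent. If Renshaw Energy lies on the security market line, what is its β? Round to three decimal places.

β = (E(R) − R_f) / MRP = (21.15% − 4.99%) / 8.97% = 16.16% / 8.97% = 1.802

1.802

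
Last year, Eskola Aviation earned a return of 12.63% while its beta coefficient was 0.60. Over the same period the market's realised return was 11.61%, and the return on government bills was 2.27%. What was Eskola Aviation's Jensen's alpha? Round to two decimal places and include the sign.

Market excess return = 11.61% − 2.27% = 9.34%
CAPM benchmark = R_f + β(R_m − R_f) = 2.27% + 0.60 × 9.34% = 7.8740%
α = actual − benchmark = 12.63% − 7.8740% = +4.76%

+4.76%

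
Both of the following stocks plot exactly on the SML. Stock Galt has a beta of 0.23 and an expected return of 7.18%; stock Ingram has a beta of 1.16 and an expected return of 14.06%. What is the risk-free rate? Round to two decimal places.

Both satisfy E(R) = R_f + β·MRP, so the slope of the SML is
MRP = (14.06% − 7.18%) / (1.16 − 0.23) = 6.88% / 0.93 = 7.3978%
R_f = E(R_Galt) − β_Galt·MRP = 7.18% − 0.23 × 7.3978% = 5.4785%

5.48%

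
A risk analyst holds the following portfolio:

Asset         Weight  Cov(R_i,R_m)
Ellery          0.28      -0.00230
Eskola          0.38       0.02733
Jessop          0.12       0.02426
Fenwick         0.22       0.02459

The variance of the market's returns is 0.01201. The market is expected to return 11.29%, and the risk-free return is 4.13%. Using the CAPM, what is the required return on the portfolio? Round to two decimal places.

β_Ellery = -0.00230 / 0.01201 = -0.1915
β_Eskola = 0.02733 / 0.01201 = 2.2756
β_Jessop = 0.02426 / 0.01201 = 2.0200
β_Fenwick = 0.02459 / 0.01201 = 2.0475
β_P = Σ w_i β_i = 0.28×-0.1915 + 0.38×2.2756 + 0.12×2.0200 + 0.22×2.0475 = 1.5040
MRP = 11.29% − 4.13% = 7.16%
E(R_P) = R_f + β_P × MRP = 4.13% + 1.5040 × 7.16% = 14.90%

14.90%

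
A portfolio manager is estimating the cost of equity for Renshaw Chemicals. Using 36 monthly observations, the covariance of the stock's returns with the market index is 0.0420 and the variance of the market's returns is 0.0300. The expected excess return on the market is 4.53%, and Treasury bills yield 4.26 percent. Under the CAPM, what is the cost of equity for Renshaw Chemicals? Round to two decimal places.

10.60%

β = Cov(R_i, R_m) / Var(R_m) = 0.0420 / 0.0300 = 1.4000
E(R) = R_f + β × MRP = 4.26% + 1.4000 × 4.53% = 10.60%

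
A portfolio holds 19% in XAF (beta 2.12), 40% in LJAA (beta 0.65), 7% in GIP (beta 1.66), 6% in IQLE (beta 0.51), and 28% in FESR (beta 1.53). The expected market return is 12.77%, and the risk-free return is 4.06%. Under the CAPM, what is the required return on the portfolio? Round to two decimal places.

14.84%

β_P = Σ w_i β_i = 0.19×2.12 + 0.40×0.65 + 0.07×1.66 + 0.06×0.51 + 0.28×1.53 = 1.2380
MRP = 12.77% − 4.06% = 8.71%
E(R_P) = R_f + β_P × MRP = 4.06% + 1.2380 × 8.71% = 14.84%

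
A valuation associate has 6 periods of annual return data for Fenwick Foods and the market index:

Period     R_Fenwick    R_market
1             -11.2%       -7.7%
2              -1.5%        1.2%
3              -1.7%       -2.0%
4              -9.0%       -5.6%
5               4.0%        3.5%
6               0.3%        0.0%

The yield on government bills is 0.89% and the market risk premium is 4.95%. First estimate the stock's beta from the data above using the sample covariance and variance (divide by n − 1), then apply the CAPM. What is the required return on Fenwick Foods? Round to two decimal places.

Mean R_i = (-11.2 − 1.5 − 1.7 − 9.0 + 4.0 + 0.3) / 6 = -3.1833%
Mean R_m = (-7.7 + 1.2 − 2.0 − 5.6 + 3.5 + 0.0) / 6 = -1.7667%
Σ(R_i − R̄_i)(R_m − R̄_m) = 118.4967  ⇒  Cov = 118.4967 / 5 = 23.6993
Σ(R_m − R̄_m)² = 89.6133  ⇒  Var(R_m) = 89.6133 / 5 = 17.9227
β = Cov / Var(R_m) = 23.6993 / 17.9227 = 1.3223
E(R) = R_f + β × MRP = 0.89% + 1.3223 × 4.95% = 7.44%

7.44%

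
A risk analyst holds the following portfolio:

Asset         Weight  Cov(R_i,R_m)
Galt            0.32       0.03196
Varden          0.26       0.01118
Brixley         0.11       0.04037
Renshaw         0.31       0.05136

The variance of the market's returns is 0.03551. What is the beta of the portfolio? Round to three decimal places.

β_Galt = 0.03196 / 0.03551 = 0.9000
β_Varden = 0.01118 / 0.03551 = 0.3148
β_Brixley = 0.04037 / 0.03551 = 1.1369
β_Renshaw = 0.05136 / 0.03551 = 1.4464
β_P = Σ w_i β_i = 0.32×0.9000 + 0.26×0.3148 + 0.11×1.1369 + 0.31×1.4464 = 0.9433

0.943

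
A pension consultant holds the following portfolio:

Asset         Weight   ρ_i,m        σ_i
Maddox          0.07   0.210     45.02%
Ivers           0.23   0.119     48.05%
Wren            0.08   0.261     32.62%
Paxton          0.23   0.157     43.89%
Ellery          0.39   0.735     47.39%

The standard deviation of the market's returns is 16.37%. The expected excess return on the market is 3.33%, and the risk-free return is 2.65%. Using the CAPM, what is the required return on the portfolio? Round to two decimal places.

β_Maddox = 0.210 × 45.02% / 16.37% = 0.5775
β_Ivers = 0.119 × 48.05% / 16.37% = 0.3493
β_Wren = 0.261 × 32.62% / 16.37% = 0.5201
β_Paxton = 0.157 × 43.89% / 16.37% = 0.4209
β_Ellery = 0.735 × 47.39% / 16.37% = 2.1278
β_P = Σ w_i β_i = 0.07×0.5775 + 0.23×0.3493 + 0.08×0.5201 + 0.23×0.4209 + 0.39×2.1278 = 1.0890
E(R_P) = R_f + β_P × MRP = 2.65% + 1.0890 × 3.33% = 6.28%

6.28%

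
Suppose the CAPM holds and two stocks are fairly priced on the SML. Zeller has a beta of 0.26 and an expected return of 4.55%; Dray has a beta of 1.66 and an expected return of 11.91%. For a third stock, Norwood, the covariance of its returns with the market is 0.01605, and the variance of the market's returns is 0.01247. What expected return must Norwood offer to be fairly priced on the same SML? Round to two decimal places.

9.95%

MRP = (11.91% − 4.55%) / (1.66 − 0.26) = 5.2571%
R_f = 4.55% − 0.26 × 5.2571% = 3.1832%
β_Norwood = Cov / Var(R_m) = 0.01605 / 0.01247 = 1.2871
E(R_Norwood) = R_f + β × MRP = 3.1832% + 1.2871 × 5.2571% = 9.95%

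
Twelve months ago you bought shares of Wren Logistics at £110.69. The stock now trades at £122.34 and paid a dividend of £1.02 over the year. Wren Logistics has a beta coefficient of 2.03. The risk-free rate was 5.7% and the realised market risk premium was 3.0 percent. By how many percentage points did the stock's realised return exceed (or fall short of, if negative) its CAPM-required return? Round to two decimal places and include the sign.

-0.34%

Realised HPR = (P1 + D1 − P0) / P0 = (122.34 + 1.02 − 110.69) / 110.69 = 12.67 / 110.69 = 11.4464%
CAPM required = R_f + β·MRP = 5.7% + 2.03 × 3.0% = 11.7900%
α = realised − required = 11.4464% − 11.7900% = -0.34%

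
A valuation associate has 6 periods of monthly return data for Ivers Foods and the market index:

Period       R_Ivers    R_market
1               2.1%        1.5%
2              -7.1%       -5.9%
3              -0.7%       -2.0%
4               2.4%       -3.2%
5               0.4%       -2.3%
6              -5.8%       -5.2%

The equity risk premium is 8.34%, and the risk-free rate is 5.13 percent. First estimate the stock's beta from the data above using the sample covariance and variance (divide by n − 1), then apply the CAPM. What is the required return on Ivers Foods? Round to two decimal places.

Mean R_i = (2.1 − 7.1 − 0.7 + 2.4 + 0.4 − 5.8) / 6 = -1.4500%
Mean R_m = (1.5 − 5.9 − 2.0 − 3.2 − 2.3 − 5.2) / 6 = -2.8500%
Σ(R_i − R̄_i)(R_m − R̄_m) = 43.2050  ⇒  Cov = 43.2050 / 5 = 8.6410
Σ(R_m − R̄_m)² = 34.8950  ⇒  Var(R_m) = 34.8950 / 5 = 6.9790
β = Cov / Var(R_m) = 8.6410 / 6.9790 = 1.2381
E(R) = R_f + β × MRP = 5.13% + 1.2381 × 8.34% = 15.46%

15.46%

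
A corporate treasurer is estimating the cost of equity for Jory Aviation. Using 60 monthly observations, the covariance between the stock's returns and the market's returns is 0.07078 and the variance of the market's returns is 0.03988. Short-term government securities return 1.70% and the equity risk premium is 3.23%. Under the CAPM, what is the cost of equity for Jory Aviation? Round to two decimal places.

β = Cov(R_i, R_m) / Var(R_m) = 0.07078 / 0.03988 = 1.7748
E(R) = R_f + β × MRP = 1.70% + 1.7748 × 3.23% = 7.43%

7.43%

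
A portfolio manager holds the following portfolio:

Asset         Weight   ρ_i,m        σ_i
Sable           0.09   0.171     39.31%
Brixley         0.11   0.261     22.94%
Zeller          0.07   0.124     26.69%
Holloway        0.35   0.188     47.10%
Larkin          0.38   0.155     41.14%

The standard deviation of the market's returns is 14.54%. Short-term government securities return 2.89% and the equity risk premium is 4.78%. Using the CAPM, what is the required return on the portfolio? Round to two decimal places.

5.20%

β_Sable = 0.171 × 39.31% / 14.54% = 0.4623
β_Brixley = 0.261 × 22.94% / 14.54% = 0.4118
β_Zeller = 0.124 × 26.69% / 14.54% = 0.2276
β_Holloway = 0.188 × 47.10% / 14.54% = 0.6090
β_Larkin = 0.155 × 41.14% / 14.54% = 0.4386
β_P = Σ w_i β_i = 0.09×0.4623 + 0.11×0.4118 + 0.07×0.2276 + 0.35×0.6090 + 0.38×0.4386 = 0.4827
E(R_P) = R_f + β_P × MRP = 2.89% + 0.4827 × 4.78% = 5.20%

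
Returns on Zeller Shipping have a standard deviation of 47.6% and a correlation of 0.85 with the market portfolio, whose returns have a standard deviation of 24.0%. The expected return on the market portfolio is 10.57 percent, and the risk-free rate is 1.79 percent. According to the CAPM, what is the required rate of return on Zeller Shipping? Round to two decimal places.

β = ρ × σ_i / σ_m = 0.85 × 47.6% / 24.0% = 1.6858
MRP = 10.57% − 1.79% = 8.78%
E(R) = 1.79% + 1.6858 × 8.78% = 16.59%

16.59%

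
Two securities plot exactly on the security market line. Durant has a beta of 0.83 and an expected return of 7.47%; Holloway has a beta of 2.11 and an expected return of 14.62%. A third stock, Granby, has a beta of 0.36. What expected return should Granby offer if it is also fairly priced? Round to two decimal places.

MRP (SML slope) = (14.62% − 7.47%) / (2.11 − 0.83) = 7.15% / 1.28 = 5.5859%
R_f (intercept) = 7.47% − 0.83 × 5.5859% = 2.8337%
E(R_Granby) = R_f + β × MRP = 2.8337% + 0.36 × 5.5859% = 4.84%

4.84%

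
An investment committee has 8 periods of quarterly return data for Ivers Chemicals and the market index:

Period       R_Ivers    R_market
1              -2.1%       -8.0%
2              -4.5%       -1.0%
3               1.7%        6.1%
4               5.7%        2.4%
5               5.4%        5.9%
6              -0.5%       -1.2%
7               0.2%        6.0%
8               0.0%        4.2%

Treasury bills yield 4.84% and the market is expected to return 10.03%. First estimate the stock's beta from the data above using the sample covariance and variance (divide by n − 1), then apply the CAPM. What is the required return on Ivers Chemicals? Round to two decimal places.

6.90%

Mean R_i = (-2.1 − 4.5 + 1.7 + 5.7 + 5.4 − 0.5 + 0.2 + 0.0) / 8 = 0.7375%
Mean R_m = (-8.0 − 1.0 + 6.1 + 2.4 + 5.9 − 1.2 + 6.0 + 4.2) / 8 = 1.8000%
Σ(R_i − R̄_i)(R_m − R̄_m) = 68.3900  ⇒  Cov = 68.3900 / 7 = 9.7700
Σ(R_m − R̄_m)² = 171.9400  ⇒  Var(R_m) = 171.9400 / 7 = 24.5629
β = Cov / Var(R_m) = 9.7700 / 24.5629 = 0.3978
MRP = 10.03% − 4.84% = 5.19%
E(R) = R_f + β × MRP = 4.84% + 0.3978 × 5.19% = 6.90%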